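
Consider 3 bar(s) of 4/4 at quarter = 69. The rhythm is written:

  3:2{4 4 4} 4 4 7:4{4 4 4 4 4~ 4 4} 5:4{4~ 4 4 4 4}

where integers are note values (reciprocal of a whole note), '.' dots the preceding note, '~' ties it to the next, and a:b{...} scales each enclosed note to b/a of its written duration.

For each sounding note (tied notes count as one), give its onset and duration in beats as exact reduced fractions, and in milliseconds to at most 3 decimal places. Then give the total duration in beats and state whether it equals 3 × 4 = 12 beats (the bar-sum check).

1) 0.0ms=0b +579.71ms=2/3b
2) 579.71ms=2/3b +579.71ms=2/3b
3) 1159.42ms=4/3b +579.71ms=2/3b
4) 1739.13ms=2b +869.565ms=1b
5) 2608.696ms=3b +869.565ms=1b
6) 3478.261ms=4b +496.894ms=4/7b
7) 3975.155ms=32/7b +496.894ms=4/7b
8) 4472.05ms=36/7b +496.894ms=4/7b
9) 4968.944ms=40/7b +496.894ms=4/7b
10) 5465.839ms=44/7b +993.789ms=8/7b
11) 6459.627ms=52/7b +496.894ms=4/7b
12) 6956.522ms=8b +1391.304ms=8/5b
13) 8347.826ms=48/5b +695.652ms=4/5b
14) 9043.478ms=52/5b +695.652ms=4/5b
15) 9739.13ms=56/5b +695.652ms=4/5b
Σ=12b of 12 (69bpm 4/4) — PASS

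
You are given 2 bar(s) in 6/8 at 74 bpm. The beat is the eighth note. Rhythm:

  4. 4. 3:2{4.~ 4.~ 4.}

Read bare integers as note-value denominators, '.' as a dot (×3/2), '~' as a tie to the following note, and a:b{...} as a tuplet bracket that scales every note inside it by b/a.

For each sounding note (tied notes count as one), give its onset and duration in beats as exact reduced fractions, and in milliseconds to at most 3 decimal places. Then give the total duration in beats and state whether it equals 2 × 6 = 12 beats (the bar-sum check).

1) 0.0ms=0b +2432.432ms=3b
2) 2432.432ms=3b +2432.432ms=3b
3) 4864.865ms=6b +4864.865ms=6b
Σ=12b of 12 (74bpm 6/8) — PASS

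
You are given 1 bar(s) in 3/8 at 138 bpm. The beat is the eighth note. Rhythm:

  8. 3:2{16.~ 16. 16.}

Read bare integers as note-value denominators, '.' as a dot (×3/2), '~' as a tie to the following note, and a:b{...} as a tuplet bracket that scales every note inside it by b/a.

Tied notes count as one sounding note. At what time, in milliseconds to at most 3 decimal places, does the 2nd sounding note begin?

1. 0.0ms @ 0 + 652.174ms (3/2)
2. 652.174ms @ 3/2 + 434.783ms (1)
3. 1086.957ms @ 5/2 + 217.391ms (1/2)

note 2 onset = 3/2b = 652.174ms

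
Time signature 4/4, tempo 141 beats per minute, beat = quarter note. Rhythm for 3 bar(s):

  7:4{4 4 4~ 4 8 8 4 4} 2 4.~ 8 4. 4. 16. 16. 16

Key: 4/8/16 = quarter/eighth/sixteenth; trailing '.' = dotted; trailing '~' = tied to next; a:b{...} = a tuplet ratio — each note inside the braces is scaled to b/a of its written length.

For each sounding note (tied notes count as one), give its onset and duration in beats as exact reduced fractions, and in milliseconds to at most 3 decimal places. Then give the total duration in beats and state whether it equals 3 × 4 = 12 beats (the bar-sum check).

1) 0.0ms=0b +243.161ms=4/7b
2) 243.161ms=4/7b +243.161ms=4/7b
3) 486.322ms=8/7b +486.322ms=8/7b
4) 972.644ms=16/7b +121.581ms=2/7b
5) 1094.225ms=18/7b +121.581ms=2/7b
6) 1215.805ms=20/7b +243.161ms=4/7b
7) 1458.967ms=24/7b +243.161ms=4/7b
8) 1702.128ms=4b +851.064ms=2b
9) 2553.191ms=6b +851.064ms=2b
10) 3404.255ms=8b +638.298ms=3/2b
11) 4042.553ms=19/2b +638.298ms=3/2b
12) 4680.851ms=11b +159.574ms=3/8b
13) 4840.426ms=91/8b +159.574ms=3/8b
14) 5000.0ms=47/4b +106.383ms=1/4b
Σ=12b of 12 (141bpm 4/4) — PASS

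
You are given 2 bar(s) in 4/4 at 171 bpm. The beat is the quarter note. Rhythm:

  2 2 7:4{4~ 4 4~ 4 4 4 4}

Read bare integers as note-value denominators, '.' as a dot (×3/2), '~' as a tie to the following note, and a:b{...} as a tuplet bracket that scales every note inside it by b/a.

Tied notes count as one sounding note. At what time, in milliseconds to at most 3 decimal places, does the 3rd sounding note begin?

1. 0.0ms @ 0 + 701.754ms (2)
2. 701.754ms @ 2 + 701.754ms (2)
3. 1403.509ms @ 4 + 401.003ms (8/7)
4. 1804.511ms @ 36/7 + 401.003ms (8/7)
5. 2205.514ms @ 44/7 + 200.501ms (4/7)
6. 2406.015ms @ 48/7 + 200.501ms (4/7)
7. 2606.516ms @ 52/7 + 200.501ms (4/7)

note 3 onset = 4b = 1403.509ms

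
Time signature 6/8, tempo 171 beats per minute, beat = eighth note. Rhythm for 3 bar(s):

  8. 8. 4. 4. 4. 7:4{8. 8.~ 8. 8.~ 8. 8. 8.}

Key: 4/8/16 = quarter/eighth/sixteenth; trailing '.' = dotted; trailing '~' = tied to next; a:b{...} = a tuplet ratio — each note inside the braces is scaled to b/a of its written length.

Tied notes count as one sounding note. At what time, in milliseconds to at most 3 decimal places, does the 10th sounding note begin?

1. 0.0ms @ 0 + 526.316ms (3/2)
2. 526.316ms @ 3/2 + 526.316ms (3/2)
3. 1052.632ms @ 3 + 1052.632ms (3)
4. 2105.263ms @ 6 + 1052.632ms (3)
5. 3157.895ms @ 9 + 1052.632ms (3)
6. 4210.526ms @ 12 + 300.752ms (6/7)
7. 4511.278ms @ 90/7 + 601.504ms (12/7)
8. 5112.782ms @ 102/7 + 601.504ms (12/7)
9. 5714.286ms @ 114/7 + 300.752ms (6/7)
10. 6015.038ms @ 120/7 + 300.752ms (6/7)

note 10 onset = 120/7b = 6015.038ms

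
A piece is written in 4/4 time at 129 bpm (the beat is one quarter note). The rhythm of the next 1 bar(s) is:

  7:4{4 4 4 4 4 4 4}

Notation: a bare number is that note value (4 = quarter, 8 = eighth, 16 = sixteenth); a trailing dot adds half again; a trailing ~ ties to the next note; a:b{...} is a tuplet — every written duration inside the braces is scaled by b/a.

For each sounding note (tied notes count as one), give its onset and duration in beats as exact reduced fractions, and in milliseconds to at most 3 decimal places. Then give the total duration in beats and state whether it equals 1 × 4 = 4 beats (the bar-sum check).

1) 0.0ms=0b +265.781ms=4/7b
2) 265.781ms=4/7b +265.781ms=4/7b
3) 531.561ms=8/7b +265.781ms=4/7b
4) 797.342ms=12/7b +265.781ms=4/7b
5) 1063.123ms=16/7b +265.781ms=4/7b
6) 1328.904ms=20/7b +265.781ms=4/7b
7) 1594.684ms=24/7b +265.781ms=4/7b
Σ=4b of 4 (129bpm 4/4) — PASS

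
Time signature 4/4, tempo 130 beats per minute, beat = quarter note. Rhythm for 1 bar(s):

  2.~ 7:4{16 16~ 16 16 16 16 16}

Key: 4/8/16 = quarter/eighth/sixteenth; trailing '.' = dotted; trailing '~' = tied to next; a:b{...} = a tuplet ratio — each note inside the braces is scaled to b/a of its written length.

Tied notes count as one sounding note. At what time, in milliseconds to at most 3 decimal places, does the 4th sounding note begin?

1. 0.0ms @ 0 + 1450.549ms (22/7)
2. 1450.549ms @ 22/7 + 131.868ms (2/7)
3. 1582.418ms @ 24/7 + 65.934ms (1/7)
4. 1648.352ms @ 25/7 + 65.934ms (1/7)
5. 1714.286ms @ 26/7 + 65.934ms (1/7)
6. 1780.22ms @ 27/7 + 65.934ms (1/7)

note 4 onset = 25/7b = 1648.352ms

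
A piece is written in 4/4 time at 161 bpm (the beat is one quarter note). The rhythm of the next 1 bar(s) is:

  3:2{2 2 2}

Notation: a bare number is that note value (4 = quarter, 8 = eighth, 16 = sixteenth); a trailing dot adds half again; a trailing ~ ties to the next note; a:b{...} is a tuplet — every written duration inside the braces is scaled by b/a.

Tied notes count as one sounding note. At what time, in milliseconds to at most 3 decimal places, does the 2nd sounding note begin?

note 2 onset = 4/3b = 496.894ms

1. 0.0ms @ 0 + 496.894ms (4/3)
2. 496.894ms @ 4/3 + 496.894ms (4/3)
3. 993.789ms @ 8/3 + 496.894ms (4/3)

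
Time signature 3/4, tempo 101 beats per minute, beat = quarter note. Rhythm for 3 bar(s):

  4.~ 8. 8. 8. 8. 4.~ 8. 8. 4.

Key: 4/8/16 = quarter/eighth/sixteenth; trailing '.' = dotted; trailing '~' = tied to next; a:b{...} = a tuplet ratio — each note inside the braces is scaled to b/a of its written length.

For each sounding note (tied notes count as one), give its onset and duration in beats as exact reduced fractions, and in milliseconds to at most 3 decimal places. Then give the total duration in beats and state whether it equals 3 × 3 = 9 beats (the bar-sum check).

1) 0.0ms=0b +1336.634ms=9/4b
2) 1336.634ms=9/4b +445.545ms=3/4b
3) 1782.178ms=3b +445.545ms=3/4b
4) 2227.723ms=15/4b +445.545ms=3/4b
5) 2673.267ms=9/2b +1336.634ms=9/4b
6) 4009.901ms=27/4b +445.545ms=3/4b
7) 4455.446ms=15/2b +891.089ms=3/2b
Σ=9b of 9 (101bpm 3/4) — PASS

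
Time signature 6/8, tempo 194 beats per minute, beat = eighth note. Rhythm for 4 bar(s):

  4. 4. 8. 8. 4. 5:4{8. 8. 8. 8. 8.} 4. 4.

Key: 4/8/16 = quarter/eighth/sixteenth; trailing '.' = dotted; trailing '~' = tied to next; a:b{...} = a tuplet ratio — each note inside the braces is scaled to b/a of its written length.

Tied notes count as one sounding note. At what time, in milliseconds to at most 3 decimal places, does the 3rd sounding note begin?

note 3 onset = 6b = 1855.67ms

1. 0.0ms @ 0 + 927.835ms (3)
2. 927.835ms @ 3 + 927.835ms (3)
3. 1855.67ms @ 6 + 463.918ms (3/2)
4. 2319.588ms @ 15/2 + 463.918ms (3/2)
5. 2783.505ms @ 9 + 927.835ms (3)
6. 3711.34ms @ 12 + 371.134ms (6/5)
7. 4082.474ms @ 66/5 + 371.134ms (6/5)
8. 4453.608ms @ 72/5 + 371.134ms (6/5)
9. 4824.742ms @ 78/5 + 371.134ms (6/5)
10. 5195.876ms @ 84/5 + 371.134ms (6/5)
11. 5567.01ms @ 18 + 927.835ms (3)
12. 6494.845ms @ 21 + 927.835ms (3)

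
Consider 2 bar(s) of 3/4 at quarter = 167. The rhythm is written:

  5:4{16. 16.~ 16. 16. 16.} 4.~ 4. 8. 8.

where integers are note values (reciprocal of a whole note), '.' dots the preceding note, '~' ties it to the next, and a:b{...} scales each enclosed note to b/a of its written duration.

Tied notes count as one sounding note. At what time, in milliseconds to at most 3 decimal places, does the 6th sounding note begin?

note 6 onset = 9/2b = 1616.766ms

1. 0.0ms @ 0 + 107.784ms (3/10)
2. 107.784ms @ 3/10 + 215.569ms (3/5)
3. 323.353ms @ 9/10 + 107.784ms (3/10)
4. 431.138ms @ 6/5 + 107.784ms (3/10)
5. 538.922ms @ 3/2 + 1077.844ms (3)
6. 1616.766ms @ 9/2 + 269.461ms (3/4)
7. 1886.228ms @ 21/4 + 269.461ms (3/4)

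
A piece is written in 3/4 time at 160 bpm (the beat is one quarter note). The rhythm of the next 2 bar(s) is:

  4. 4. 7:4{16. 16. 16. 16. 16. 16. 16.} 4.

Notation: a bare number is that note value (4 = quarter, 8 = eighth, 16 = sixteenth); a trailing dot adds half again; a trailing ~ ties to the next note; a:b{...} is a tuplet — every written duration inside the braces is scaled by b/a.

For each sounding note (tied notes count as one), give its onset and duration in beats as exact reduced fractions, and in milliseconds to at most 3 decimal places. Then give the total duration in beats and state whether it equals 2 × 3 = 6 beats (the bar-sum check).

1) 0.0ms=0b +562.5ms=3/2b
2) 562.5ms=3/2b +562.5ms=3/2b
3) 1125.0ms=3b +80.357ms=3/14b
4) 1205.357ms=45/14b +80.357ms=3/14b
5) 1285.714ms=24/7b +80.357ms=3/14b
6) 1366.071ms=51/14b +80.357ms=3/14b
7) 1446.429ms=27/7b +80.357ms=3/14b
8) 1526.786ms=57/14b +80.357ms=3/14b
9) 1607.143ms=30/7b +80.357ms=3/14b
10) 1687.5ms=9/2b +562.5ms=3/2b
Σ=6b of 6 (160bpm 3/4) — PASS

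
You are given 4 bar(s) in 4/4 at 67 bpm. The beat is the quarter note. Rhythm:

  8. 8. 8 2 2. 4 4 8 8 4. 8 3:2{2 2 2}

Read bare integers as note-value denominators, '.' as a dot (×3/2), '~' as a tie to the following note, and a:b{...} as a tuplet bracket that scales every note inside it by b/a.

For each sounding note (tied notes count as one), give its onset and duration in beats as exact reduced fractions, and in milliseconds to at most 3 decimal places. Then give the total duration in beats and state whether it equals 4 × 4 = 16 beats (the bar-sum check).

1) 0.0ms=0b +671.642ms=3/4b
2) 671.642ms=3/4b +671.642ms=3/4b
3) 1343.284ms=3/2b +447.761ms=1/2b
4) 1791.045ms=2b +1791.045ms=2b
5) 3582.09ms=4b +2686.567ms=3b
6) 6268.657ms=7b +895.522ms=1b
7) 7164.179ms=8b +895.522ms=1b
8) 8059.701ms=9b +447.761ms=1/2b
9) 8507.463ms=19/2b +447.761ms=1/2b
10) 8955.224ms=10b +1343.284ms=3/2b
11) 10298.507ms=23/2b +447.761ms=1/2b
12) 10746.269ms=12b +1194.03ms=4/3b
13) 11940.299ms=40/3b +1194.03ms=4/3b
14) 13134.328ms=44/3b +1194.03ms=4/3b
Σ=16b of 16 (67bpm 4/4) — PASS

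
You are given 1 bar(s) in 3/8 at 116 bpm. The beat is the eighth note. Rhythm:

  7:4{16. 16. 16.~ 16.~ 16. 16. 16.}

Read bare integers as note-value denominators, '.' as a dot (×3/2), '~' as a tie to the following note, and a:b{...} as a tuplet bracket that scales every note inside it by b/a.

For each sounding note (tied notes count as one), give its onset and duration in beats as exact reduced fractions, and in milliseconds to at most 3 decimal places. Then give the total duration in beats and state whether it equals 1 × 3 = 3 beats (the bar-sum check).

1) 0.0ms=0b +221.675ms=3/7b
2) 221.675ms=3/7b +221.675ms=3/7b
3) 443.35ms=6/7b +665.025ms=9/7b
4) 1108.374ms=15/7b +221.675ms=3/7b
5) 1330.049ms=18/7b +221.675ms=3/7b
Σ=3b of 3 (116bpm 3/8) — PASS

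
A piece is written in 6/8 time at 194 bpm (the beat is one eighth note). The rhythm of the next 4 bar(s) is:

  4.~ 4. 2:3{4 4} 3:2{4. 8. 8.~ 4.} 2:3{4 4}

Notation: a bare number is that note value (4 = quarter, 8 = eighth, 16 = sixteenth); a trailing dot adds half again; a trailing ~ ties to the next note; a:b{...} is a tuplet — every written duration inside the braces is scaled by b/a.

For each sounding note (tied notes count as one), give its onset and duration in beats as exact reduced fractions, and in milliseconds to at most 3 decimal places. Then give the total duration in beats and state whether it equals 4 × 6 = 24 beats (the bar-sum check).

1) 0.0ms=0b +1855.67ms=6b
2) 1855.67ms=6b +927.835ms=3b
3) 2783.505ms=9b +927.835ms=3b
4) 3711.34ms=12b +618.557ms=2b
5) 4329.897ms=14b +309.278ms=1b
6) 4639.175ms=15b +927.835ms=3b
7) 5567.01ms=18b +927.835ms=3b
8) 6494.845ms=21b +927.835ms=3b
Σ=24b of 24 (194bpm 6/8) — PASS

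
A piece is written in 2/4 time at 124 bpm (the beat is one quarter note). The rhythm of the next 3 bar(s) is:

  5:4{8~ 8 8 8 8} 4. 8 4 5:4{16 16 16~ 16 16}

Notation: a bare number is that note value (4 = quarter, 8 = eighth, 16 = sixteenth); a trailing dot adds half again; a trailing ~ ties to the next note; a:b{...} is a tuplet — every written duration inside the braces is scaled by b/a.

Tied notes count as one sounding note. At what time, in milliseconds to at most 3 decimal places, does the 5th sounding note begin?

1. 0.0ms @ 0 + 387.097ms (4/5)
2. 387.097ms @ 4/5 + 193.548ms (2/5)
3. 580.645ms @ 6/5 + 193.548ms (2/5)
4. 774.194ms @ 8/5 + 193.548ms (2/5)
5. 967.742ms @ 2 + 725.806ms (3/2)
6. 1693.548ms @ 7/2 + 241.935ms (1/2)
7. 1935.484ms @ 4 + 483.871ms (1)
8. 2419.355ms @ 5 + 96.774ms (1/5)
9. 2516.129ms @ 26/5 + 96.774ms (1/5)
10. 2612.903ms @ 27/5 + 193.548ms (2/5)
11. 2806.452ms @ 29/5 + 96.774ms (1/5)

note 5 onset = 2b = 967.742ms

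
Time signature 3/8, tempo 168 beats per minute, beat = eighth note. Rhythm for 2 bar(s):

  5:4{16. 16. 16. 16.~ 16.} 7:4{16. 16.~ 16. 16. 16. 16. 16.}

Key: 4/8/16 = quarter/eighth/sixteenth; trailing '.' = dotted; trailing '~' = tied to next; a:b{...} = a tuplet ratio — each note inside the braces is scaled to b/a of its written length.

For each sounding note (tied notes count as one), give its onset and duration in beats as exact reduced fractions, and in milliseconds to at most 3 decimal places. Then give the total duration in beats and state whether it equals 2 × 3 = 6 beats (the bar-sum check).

1) 0.0ms=0b +214.286ms=3/5b
2) 214.286ms=3/5b +214.286ms=3/5b
3) 428.571ms=6/5b +214.286ms=3/5b
4) 642.857ms=9/5b +428.571ms=6/5b
5) 1071.429ms=3b +153.061ms=3/7b
6) 1224.49ms=24/7b +306.122ms=6/7b
7) 1530.612ms=30/7b +153.061ms=3/7b
8) 1683.673ms=33/7b +153.061ms=3/7b
9) 1836.735ms=36/7b +153.061ms=3/7b
10) 1989.796ms=39/7b +153.061ms=3/7b
Σ=6b of 6 (168bpm 3/8) — PASS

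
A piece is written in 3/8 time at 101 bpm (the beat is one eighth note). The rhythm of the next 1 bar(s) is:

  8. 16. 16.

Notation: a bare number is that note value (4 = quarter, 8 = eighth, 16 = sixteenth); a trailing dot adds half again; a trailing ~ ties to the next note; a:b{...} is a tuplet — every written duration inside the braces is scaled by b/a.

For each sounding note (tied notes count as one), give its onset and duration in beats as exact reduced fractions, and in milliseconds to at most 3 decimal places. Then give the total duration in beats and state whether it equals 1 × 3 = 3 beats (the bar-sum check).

1) 0.0ms=0b +891.089ms=3/2b
2) 891.089ms=3/2b +445.545ms=3/4b
3) 1336.634ms=9/4b +445.545ms=3/4b
Σ=3b of 3 (101bpm 3/8) — PASS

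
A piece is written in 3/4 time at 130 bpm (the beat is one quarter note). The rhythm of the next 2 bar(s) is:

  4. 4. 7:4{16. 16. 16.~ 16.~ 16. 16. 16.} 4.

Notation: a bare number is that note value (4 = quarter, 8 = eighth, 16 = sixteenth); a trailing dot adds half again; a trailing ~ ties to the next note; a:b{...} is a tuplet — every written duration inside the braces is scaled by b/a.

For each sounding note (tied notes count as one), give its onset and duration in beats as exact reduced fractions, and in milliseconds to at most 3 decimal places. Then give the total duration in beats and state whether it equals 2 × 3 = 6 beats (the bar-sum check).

1) 0.0ms=0b +692.308ms=3/2b
2) 692.308ms=3/2b +692.308ms=3/2b
3) 1384.615ms=3b +98.901ms=3/14b
4) 1483.516ms=45/14b +98.901ms=3/14b
5) 1582.418ms=24/7b +296.703ms=9/14b
6) 1879.121ms=57/14b +98.901ms=3/14b
7) 1978.022ms=30/7b +98.901ms=3/14b
8) 2076.923ms=9/2b +692.308ms=3/2b
Σ=6b of 6 (130bpm 3/4) — PASS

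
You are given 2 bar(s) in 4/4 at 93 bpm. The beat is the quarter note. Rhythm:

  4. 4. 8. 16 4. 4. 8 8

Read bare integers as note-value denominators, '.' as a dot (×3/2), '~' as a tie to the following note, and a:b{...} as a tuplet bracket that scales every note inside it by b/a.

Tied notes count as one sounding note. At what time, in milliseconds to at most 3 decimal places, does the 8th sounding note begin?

note 8 onset = 15/2b = 4838.71ms

1. 0.0ms @ 0 + 967.742ms (3/2)
2. 967.742ms @ 3/2 + 967.742ms (3/2)
3. 1935.484ms @ 3 + 483.871ms (3/4)
4. 2419.355ms @ 15/4 + 161.29ms (1/4)
5. 2580.645ms @ 4 + 967.742ms (3/2)
6. 3548.387ms @ 11/2 + 967.742ms (3/2)
7. 4516.129ms @ 7 + 322.581ms (1/2)
8. 4838.71ms @ 15/2 + 322.581ms (1/2)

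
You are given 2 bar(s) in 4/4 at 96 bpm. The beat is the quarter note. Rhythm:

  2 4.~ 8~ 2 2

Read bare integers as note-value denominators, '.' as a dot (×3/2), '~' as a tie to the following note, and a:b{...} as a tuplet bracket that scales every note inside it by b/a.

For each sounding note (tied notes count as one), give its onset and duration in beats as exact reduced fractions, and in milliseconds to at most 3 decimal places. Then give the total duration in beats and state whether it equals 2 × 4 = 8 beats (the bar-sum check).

1) 0.0ms=0b +1250.0ms=2b
2) 1250.0ms=2b +2500.0ms=4b
3) 3750.0ms=6b +1250.0ms=2b
Σ=8b of 8 (96bpm 4/4) — PASS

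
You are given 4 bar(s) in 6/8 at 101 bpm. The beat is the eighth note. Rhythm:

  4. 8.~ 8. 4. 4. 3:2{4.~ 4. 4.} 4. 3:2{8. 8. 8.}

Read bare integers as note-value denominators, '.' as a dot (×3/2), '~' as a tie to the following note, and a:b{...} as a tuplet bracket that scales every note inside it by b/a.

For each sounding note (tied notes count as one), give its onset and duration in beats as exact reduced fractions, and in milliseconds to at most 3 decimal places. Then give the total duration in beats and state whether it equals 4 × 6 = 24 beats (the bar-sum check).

1) 0.0ms=0b +1782.178ms=3b
2) 1782.178ms=3b +1782.178ms=3b
3) 3564.356ms=6b +1782.178ms=3b
4) 5346.535ms=9b +1782.178ms=3b
5) 7128.713ms=12b +2376.238ms=4b
6) 9504.95ms=16b +1188.119ms=2b
7) 10693.069ms=18b +1782.178ms=3b
8) 12475.248ms=21b +594.059ms=1b
9) 13069.307ms=22b +594.059ms=1b
10) 13663.366ms=23b +594.059ms=1b
Σ=24b of 24 (101bpm 6/8) — PASS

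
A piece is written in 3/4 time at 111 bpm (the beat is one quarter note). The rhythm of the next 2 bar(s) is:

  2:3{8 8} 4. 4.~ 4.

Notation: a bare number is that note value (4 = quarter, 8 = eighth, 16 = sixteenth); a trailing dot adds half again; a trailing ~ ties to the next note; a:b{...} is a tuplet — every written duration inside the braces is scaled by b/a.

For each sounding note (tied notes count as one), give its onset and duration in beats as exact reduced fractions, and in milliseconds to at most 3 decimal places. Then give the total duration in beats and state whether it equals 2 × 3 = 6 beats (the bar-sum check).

1) 0.0ms=0b +405.405ms=3/4b
2) 405.405ms=3/4b +405.405ms=3/4b
3) 810.811ms=3/2b +810.811ms=3/2b
4) 1621.622ms=3b +1621.622ms=3b
Σ=6b of 6 (111bpm 3/4) — PASS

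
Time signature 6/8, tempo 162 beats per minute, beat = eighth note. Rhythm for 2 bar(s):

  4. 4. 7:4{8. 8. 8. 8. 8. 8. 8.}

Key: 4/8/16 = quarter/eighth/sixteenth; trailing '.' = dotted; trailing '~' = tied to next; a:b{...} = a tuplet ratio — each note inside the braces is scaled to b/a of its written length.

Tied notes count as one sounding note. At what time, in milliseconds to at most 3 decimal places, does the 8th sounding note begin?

note 8 onset = 72/7b = 3809.524ms

1. 0.0ms @ 0 + 1111.111ms (3)
2. 1111.111ms @ 3 + 1111.111ms (3)
3. 2222.222ms @ 6 + 317.46ms (6/7)
4. 2539.683ms @ 48/7 + 317.46ms (6/7)
5. 2857.143ms @ 54/7 + 317.46ms (6/7)
6. 3174.603ms @ 60/7 + 317.46ms (6/7)
7. 3492.063ms @ 66/7 + 317.46ms (6/7)
8. 3809.524ms @ 72/7 + 317.46ms (6/7)
9. 4126.984ms @ 78/7 + 317.46ms (6/7)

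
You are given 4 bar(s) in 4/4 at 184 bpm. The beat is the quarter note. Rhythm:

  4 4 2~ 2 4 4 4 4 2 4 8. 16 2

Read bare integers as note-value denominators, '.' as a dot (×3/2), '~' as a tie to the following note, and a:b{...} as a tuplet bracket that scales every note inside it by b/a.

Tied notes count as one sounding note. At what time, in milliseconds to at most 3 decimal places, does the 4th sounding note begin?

1. 0.0ms @ 0 + 326.087ms (1)
2. 326.087ms @ 1 + 326.087ms (1)
3. 652.174ms @ 2 + 1304.348ms (4)
4. 1956.522ms @ 6 + 326.087ms (1)
5. 2282.609ms @ 7 + 326.087ms (1)
6. 2608.696ms @ 8 + 326.087ms (1)
7. 2934.783ms @ 9 + 326.087ms (1)
8. 3260.87ms @ 10 + 652.174ms (2)
9. 3913.043ms @ 12 + 326.087ms (1)
10. 4239.13ms @ 13 + 244.565ms (3/4)
11. 4483.696ms @ 55/4 + 81.522ms (1/4)
12. 4565.217ms @ 14 + 652.174ms (2)

note 4 onset = 6b = 1956.522ms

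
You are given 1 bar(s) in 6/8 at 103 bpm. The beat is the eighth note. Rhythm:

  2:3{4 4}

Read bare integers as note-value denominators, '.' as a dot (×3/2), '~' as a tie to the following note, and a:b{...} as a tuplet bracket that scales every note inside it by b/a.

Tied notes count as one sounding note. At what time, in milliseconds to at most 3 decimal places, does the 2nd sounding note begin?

note 2 onset = 3b = 1747.573ms

1. 0.0ms @ 0 + 1747.573ms (3)
2. 1747.573ms @ 3 + 1747.573ms (3)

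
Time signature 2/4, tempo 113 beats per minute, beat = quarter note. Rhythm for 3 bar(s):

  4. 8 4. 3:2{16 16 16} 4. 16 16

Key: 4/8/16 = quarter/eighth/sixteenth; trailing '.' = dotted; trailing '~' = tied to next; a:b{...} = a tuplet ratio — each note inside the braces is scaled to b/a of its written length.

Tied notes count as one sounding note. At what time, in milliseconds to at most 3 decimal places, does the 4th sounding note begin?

1. 0.0ms @ 0 + 796.46ms (3/2)
2. 796.46ms @ 3/2 + 265.487ms (1/2)
3. 1061.947ms @ 2 + 796.46ms (3/2)
4. 1858.407ms @ 7/2 + 88.496ms (1/6)
5. 1946.903ms @ 11/3 + 88.496ms (1/6)
6. 2035.398ms @ 23/6 + 88.496ms (1/6)
7. 2123.894ms @ 4 + 796.46ms (3/2)
8. 2920.354ms @ 11/2 + 132.743ms (1/4)
9. 3053.097ms @ 23/4 + 132.743ms (1/4)

note 4 onset = 7/2b = 1858.407ms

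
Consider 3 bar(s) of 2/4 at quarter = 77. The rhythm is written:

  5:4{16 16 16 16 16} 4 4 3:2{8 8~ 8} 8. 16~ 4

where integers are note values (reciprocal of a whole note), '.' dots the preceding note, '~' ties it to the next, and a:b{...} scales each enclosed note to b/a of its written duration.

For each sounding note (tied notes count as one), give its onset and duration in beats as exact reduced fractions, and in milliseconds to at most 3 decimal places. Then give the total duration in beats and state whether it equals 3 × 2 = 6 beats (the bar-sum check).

1) 0.0ms=0b +155.844ms=1/5b
2) 155.844ms=1/5b +155.844ms=1/5b
3) 311.688ms=2/5b +155.844ms=1/5b
4) 467.532ms=3/5b +155.844ms=1/5b
5) 623.377ms=4/5b +155.844ms=1/5b
6) 779.221ms=1b +779.221ms=1b
7) 1558.442ms=2b +779.221ms=1b
8) 2337.662ms=3b +259.74ms=1/3b
9) 2597.403ms=10/3b +519.481ms=2/3b
10) 3116.883ms=4b +584.416ms=3/4b
11) 3701.299ms=19/4b +974.026ms=5/4b
Σ=6b of 6 (77bpm 2/4) — PASS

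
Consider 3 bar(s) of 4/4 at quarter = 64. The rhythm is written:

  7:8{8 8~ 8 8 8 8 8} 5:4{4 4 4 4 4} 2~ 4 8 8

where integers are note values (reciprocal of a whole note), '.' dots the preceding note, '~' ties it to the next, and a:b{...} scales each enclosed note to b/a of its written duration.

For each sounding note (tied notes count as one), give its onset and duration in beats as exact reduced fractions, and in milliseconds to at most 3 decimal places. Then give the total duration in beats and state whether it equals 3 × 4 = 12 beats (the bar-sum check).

1) 0.0ms=0b +535.714ms=4/7b
2) 535.714ms=4/7b +1071.429ms=8/7b
3) 1607.143ms=12/7b +535.714ms=4/7b
4) 2142.857ms=16/7b +535.714ms=4/7b
5) 2678.571ms=20/7b +535.714ms=4/7b
6) 3214.286ms=24/7b +535.714ms=4/7b
7) 3750.0ms=4b +750.0ms=4/5b
8) 4500.0ms=24/5b +750.0ms=4/5b
9) 5250.0ms=28/5b +750.0ms=4/5b
10) 6000.0ms=32/5b +750.0ms=4/5b
11) 6750.0ms=36/5b +750.0ms=4/5b
12) 7500.0ms=8b +2812.5ms=3b
13) 10312.5ms=11b +468.75ms=1/2b
14) 10781.25ms=23/2b +468.75ms=1/2b
Σ=12b of 12 (64bpm 4/4) — PASS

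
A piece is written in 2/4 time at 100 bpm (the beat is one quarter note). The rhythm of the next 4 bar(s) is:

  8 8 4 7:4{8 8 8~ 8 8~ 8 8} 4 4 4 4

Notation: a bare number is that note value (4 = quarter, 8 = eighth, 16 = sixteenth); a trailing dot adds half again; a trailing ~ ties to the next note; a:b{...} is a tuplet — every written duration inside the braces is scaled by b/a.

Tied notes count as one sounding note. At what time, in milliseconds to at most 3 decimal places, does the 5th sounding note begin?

1. 0.0ms @ 0 + 300.0ms (1/2)
2. 300.0ms @ 1/2 + 300.0ms (1/2)
3. 600.0ms @ 1 + 600.0ms (1)
4. 1200.0ms @ 2 + 171.429ms (2/7)
5. 1371.429ms @ 16/7 + 171.429ms (2/7)
6. 1542.857ms @ 18/7 + 342.857ms (4/7)
7. 1885.714ms @ 22/7 + 342.857ms (4/7)
8. 2228.571ms @ 26/7 + 171.429ms (2/7)
9. 2400.0ms @ 4 + 600.0ms (1)
10. 3000.0ms @ 5 + 600.0ms (1)
11. 3600.0ms @ 6 + 600.0ms (1)
12. 4200.0ms @ 7 + 600.0ms (1)

note 5 onset = 16/7b = 1371.429ms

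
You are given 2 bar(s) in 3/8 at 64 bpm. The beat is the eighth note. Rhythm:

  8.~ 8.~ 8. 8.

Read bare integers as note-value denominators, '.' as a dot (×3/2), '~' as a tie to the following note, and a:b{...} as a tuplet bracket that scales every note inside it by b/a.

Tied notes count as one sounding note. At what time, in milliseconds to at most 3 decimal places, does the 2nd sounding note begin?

note 2 onset = 9/2b = 4218.75ms

1. 0.0ms @ 0 + 4218.75ms (9/2)
2. 4218.75ms @ 9/2 + 1406.25ms (3/2)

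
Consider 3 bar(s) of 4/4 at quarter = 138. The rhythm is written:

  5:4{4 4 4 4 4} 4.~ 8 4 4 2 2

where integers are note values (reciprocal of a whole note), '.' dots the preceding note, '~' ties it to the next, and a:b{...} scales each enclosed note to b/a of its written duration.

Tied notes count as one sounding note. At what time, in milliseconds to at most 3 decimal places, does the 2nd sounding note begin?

note 2 onset = 4/5b = 347.826ms

1. 0.0ms @ 0 + 347.826ms (4/5)
2. 347.826ms @ 4/5 + 347.826ms (4/5)
3. 695.652ms @ 8/5 + 347.826ms (4/5)
4. 1043.478ms @ 12/5 + 347.826ms (4/5)
5. 1391.304ms @ 16/5 + 347.826ms (4/5)
6. 1739.13ms @ 4 + 869.565ms (2)
7. 2608.696ms @ 6 + 434.783ms (1)
8. 3043.478ms @ 7 + 434.783ms (1)
9. 3478.261ms @ 8 + 869.565ms (2)
10. 4347.826ms @ 10 + 869.565ms (2)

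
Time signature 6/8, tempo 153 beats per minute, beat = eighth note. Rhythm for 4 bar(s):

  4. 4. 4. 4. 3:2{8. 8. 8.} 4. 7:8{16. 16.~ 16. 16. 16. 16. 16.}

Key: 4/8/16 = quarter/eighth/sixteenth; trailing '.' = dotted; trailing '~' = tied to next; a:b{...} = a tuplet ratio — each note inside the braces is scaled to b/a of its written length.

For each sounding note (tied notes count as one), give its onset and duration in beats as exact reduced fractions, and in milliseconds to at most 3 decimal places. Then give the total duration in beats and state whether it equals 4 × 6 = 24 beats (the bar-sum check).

1) 0.0ms=0b +1176.471ms=3b
2) 1176.471ms=3b +1176.471ms=3b
3) 2352.941ms=6b +1176.471ms=3b
4) 3529.412ms=9b +1176.471ms=3b
5) 4705.882ms=12b +392.157ms=1b
6) 5098.039ms=13b +392.157ms=1b
7) 5490.196ms=14b +392.157ms=1b
8) 5882.353ms=15b +1176.471ms=3b
9) 7058.824ms=18b +336.134ms=6/7b
10) 7394.958ms=132/7b +672.269ms=12/7b
11) 8067.227ms=144/7b +336.134ms=6/7b
12) 8403.361ms=150/7b +336.134ms=6/7b
13) 8739.496ms=156/7b +336.134ms=6/7b
14) 9075.63ms=162/7b +336.134ms=6/7b
Σ=24b of 24 (153bpm 6/8) — PASS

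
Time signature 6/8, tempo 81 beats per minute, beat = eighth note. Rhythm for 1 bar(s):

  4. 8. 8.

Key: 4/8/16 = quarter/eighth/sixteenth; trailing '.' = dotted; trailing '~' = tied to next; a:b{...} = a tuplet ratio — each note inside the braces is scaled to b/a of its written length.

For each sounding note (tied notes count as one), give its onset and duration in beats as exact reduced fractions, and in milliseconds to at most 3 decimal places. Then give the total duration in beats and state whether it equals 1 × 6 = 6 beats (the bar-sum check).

1) 0.0ms=0b +2222.222ms=3b
2) 2222.222ms=3b +1111.111ms=3/2b
3) 3333.333ms=9/2b +1111.111ms=3/2b
Σ=6b of 6 (81bpm 6/8) — PASS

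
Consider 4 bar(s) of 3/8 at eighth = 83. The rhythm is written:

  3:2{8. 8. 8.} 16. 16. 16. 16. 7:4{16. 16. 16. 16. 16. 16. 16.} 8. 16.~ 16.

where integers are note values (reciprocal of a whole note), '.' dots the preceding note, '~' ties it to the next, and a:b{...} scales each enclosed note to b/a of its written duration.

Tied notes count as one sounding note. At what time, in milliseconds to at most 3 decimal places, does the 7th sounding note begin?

note 7 onset = 21/4b = 3795.181ms

1. 0.0ms @ 0 + 722.892ms (1)
2. 722.892ms @ 1 + 722.892ms (1)
3. 1445.783ms @ 2 + 722.892ms (1)
4. 2168.675ms @ 3 + 542.169ms (3/4)
5. 2710.843ms @ 15/4 + 542.169ms (3/4)
6. 3253.012ms @ 9/2 + 542.169ms (3/4)
7. 3795.181ms @ 21/4 + 542.169ms (3/4)
8. 4337.349ms @ 6 + 309.811ms (3/7)
9. 4647.16ms @ 45/7 + 309.811ms (3/7)
10. 4956.971ms @ 48/7 + 309.811ms (3/7)
11. 5266.781ms @ 51/7 + 309.811ms (3/7)
12. 5576.592ms @ 54/7 + 309.811ms (3/7)
13. 5886.403ms @ 57/7 + 309.811ms (3/7)
14. 6196.213ms @ 60/7 + 309.811ms (3/7)
15. 6506.024ms @ 9 + 1084.337ms (3/2)
16. 7590.361ms @ 21/2 + 1084.337ms (3/2)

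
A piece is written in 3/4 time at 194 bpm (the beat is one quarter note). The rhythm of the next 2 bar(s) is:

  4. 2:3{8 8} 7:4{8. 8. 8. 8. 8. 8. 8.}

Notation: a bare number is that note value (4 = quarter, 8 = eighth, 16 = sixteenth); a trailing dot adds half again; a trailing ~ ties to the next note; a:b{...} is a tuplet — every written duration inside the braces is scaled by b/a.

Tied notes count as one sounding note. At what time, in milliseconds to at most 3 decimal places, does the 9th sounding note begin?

note 9 onset = 36/7b = 1590.574ms

1. 0.0ms @ 0 + 463.918ms (3/2)
2. 463.918ms @ 3/2 + 231.959ms (3/4)
3. 695.876ms @ 9/4 + 231.959ms (3/4)
4. 927.835ms @ 3 + 132.548ms (3/7)
5. 1060.383ms @ 24/7 + 132.548ms (3/7)
6. 1192.931ms @ 27/7 + 132.548ms (3/7)
7. 1325.479ms @ 30/7 + 132.548ms (3/7)
8. 1458.027ms @ 33/7 + 132.548ms (3/7)
9. 1590.574ms @ 36/7 + 132.548ms (3/7)
10. 1723.122ms @ 39/7 + 132.548ms (3/7)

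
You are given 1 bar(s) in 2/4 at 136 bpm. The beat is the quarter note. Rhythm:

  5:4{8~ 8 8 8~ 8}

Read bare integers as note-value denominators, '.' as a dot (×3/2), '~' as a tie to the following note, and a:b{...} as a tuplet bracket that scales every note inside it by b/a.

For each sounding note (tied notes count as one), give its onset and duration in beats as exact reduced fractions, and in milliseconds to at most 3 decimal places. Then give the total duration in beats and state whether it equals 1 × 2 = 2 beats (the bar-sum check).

1) 0.0ms=0b +352.941ms=4/5b
2) 352.941ms=4/5b +176.471ms=2/5b
3) 529.412ms=6/5b +352.941ms=4/5b
Σ=2b of 2 (136bpm 2/4) — PASS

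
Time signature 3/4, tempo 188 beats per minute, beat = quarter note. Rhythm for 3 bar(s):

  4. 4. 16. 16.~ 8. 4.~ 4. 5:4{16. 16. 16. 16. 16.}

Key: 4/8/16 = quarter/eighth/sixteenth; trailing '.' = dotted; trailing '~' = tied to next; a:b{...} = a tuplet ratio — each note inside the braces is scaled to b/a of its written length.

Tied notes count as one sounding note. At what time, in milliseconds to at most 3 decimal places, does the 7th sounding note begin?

note 7 onset = 39/5b = 2489.362ms

1. 0.0ms @ 0 + 478.723ms (3/2)
2. 478.723ms @ 3/2 + 478.723ms (3/2)
3. 957.447ms @ 3 + 119.681ms (3/8)
4. 1077.128ms @ 27/8 + 359.043ms (9/8)
5. 1436.17ms @ 9/2 + 957.447ms (3)
6. 2393.617ms @ 15/2 + 95.745ms (3/10)
7. 2489.362ms @ 39/5 + 95.745ms (3/10)
8. 2585.106ms @ 81/10 + 95.745ms (3/10)
9. 2680.851ms @ 42/5 + 95.745ms (3/10)
10. 2776.596ms @ 87/10 + 95.745ms (3/10)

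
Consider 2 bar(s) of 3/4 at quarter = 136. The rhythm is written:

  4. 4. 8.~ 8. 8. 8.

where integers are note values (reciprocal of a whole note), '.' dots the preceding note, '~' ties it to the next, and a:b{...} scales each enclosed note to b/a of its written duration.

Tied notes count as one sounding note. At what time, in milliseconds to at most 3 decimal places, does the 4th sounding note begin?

1. 0.0ms @ 0 + 661.765ms (3/2)
2. 661.765ms @ 3/2 + 661.765ms (3/2)
3. 1323.529ms @ 3 + 661.765ms (3/2)
4. 1985.294ms @ 9/2 + 330.882ms (3/4)
5. 2316.176ms @ 21/4 + 330.882ms (3/4)

note 4 onset = 9/2b = 1985.294ms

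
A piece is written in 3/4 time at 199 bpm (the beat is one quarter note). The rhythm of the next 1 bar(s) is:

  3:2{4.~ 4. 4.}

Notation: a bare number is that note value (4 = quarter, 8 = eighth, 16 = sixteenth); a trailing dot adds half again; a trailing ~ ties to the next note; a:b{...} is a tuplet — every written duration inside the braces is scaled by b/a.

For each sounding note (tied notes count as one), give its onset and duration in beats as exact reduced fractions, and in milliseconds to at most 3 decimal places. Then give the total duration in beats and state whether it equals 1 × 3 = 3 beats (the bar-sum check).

1) 0.0ms=0b +603.015ms=2b
2) 603.015ms=2b +301.508ms=1b
Σ=3b of 3 (199bpm 3/4) — PASS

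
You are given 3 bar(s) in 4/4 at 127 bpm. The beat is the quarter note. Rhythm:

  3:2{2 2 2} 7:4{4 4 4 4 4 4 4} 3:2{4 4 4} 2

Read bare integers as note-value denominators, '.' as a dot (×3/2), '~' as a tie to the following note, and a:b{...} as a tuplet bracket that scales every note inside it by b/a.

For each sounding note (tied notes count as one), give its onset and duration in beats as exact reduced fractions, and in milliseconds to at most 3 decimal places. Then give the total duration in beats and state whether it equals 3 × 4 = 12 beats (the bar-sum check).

1) 0.0ms=0b +629.921ms=4/3b
2) 629.921ms=4/3b +629.921ms=4/3b
3) 1259.843ms=8/3b +629.921ms=4/3b
4) 1889.764ms=4b +269.966ms=4/7b
5) 2159.73ms=32/7b +269.966ms=4/7b
6) 2429.696ms=36/7b +269.966ms=4/7b
7) 2699.663ms=40/7b +269.966ms=4/7b
8) 2969.629ms=44/7b +269.966ms=4/7b
9) 3239.595ms=48/7b +269.966ms=4/7b
10) 3509.561ms=52/7b +269.966ms=4/7b
11) 3779.528ms=8b +314.961ms=2/3b
12) 4094.488ms=26/3b +314.961ms=2/3b
13) 4409.449ms=28/3b +314.961ms=2/3b
14) 4724.409ms=10b +944.882ms=2b
Σ=12b of 12 (127bpm 4/4) — PASS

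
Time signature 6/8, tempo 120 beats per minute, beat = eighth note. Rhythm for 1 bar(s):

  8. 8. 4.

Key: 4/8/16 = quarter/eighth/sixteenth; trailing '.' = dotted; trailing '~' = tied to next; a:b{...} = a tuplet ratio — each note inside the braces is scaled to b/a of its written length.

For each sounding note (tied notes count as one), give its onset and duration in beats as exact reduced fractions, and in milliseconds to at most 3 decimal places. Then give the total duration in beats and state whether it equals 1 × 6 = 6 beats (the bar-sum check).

1) 0.0ms=0b +750.0ms=3/2b
2) 750.0ms=3/2b +750.0ms=3/2b
3) 1500.0ms=3b +1500.0ms=3b
Σ=6b of 6 (120bpm 6/8) — PASS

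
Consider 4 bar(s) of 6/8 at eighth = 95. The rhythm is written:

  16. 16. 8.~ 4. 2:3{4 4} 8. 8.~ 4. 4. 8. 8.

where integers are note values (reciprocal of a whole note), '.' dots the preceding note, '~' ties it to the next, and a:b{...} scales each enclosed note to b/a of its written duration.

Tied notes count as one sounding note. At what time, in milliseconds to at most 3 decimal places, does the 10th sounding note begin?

1. 0.0ms @ 0 + 473.684ms (3/4)
2. 473.684ms @ 3/4 + 473.684ms (3/4)
3. 947.368ms @ 3/2 + 2842.105ms (9/2)
4. 3789.474ms @ 6 + 1894.737ms (3)
5. 5684.211ms @ 9 + 1894.737ms (3)
6. 7578.947ms @ 12 + 947.368ms (3/2)
7. 8526.316ms @ 27/2 + 2842.105ms (9/2)
8. 11368.421ms @ 18 + 1894.737ms (3)
9. 13263.158ms @ 21 + 947.368ms (3/2)
10. 14210.526ms @ 45/2 + 947.368ms (3/2)

note 10 onset = 45/2b = 14210.526ms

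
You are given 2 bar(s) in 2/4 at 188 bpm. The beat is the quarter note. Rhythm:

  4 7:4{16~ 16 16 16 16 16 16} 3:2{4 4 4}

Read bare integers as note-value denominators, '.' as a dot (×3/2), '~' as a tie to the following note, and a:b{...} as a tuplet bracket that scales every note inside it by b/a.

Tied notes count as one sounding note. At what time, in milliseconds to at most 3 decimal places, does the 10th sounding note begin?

1. 0.0ms @ 0 + 319.149ms (1)
2. 319.149ms @ 1 + 91.185ms (2/7)
3. 410.334ms @ 9/7 + 45.593ms (1/7)
4. 455.927ms @ 10/7 + 45.593ms (1/7)
5. 501.52ms @ 11/7 + 45.593ms (1/7)
6. 547.112ms @ 12/7 + 45.593ms (1/7)
7. 592.705ms @ 13/7 + 45.593ms (1/7)
8. 638.298ms @ 2 + 212.766ms (2/3)
9. 851.064ms @ 8/3 + 212.766ms (2/3)
10. 1063.83ms @ 10/3 + 212.766ms (2/3)

note 10 onset = 10/3b = 1063.83ms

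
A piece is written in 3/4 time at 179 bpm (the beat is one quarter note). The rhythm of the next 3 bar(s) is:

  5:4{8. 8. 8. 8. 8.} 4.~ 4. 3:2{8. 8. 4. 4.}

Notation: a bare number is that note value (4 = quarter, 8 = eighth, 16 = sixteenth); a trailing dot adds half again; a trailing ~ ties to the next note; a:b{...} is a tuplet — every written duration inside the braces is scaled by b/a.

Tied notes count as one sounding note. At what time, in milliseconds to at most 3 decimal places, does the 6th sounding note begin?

note 6 onset = 3b = 1005.587ms

1. 0.0ms @ 0 + 201.117ms (3/5)
2. 201.117ms @ 3/5 + 201.117ms (3/5)
3. 402.235ms @ 6/5 + 201.117ms (3/5)
4. 603.352ms @ 9/5 + 201.117ms (3/5)
5. 804.469ms @ 12/5 + 201.117ms (3/5)
6. 1005.587ms @ 3 + 1005.587ms (3)
7. 2011.173ms @ 6 + 167.598ms (1/2)
8. 2178.771ms @ 13/2 + 167.598ms (1/2)
9. 2346.369ms @ 7 + 335.196ms (1)
10. 2681.564ms @ 8 + 335.196ms (1)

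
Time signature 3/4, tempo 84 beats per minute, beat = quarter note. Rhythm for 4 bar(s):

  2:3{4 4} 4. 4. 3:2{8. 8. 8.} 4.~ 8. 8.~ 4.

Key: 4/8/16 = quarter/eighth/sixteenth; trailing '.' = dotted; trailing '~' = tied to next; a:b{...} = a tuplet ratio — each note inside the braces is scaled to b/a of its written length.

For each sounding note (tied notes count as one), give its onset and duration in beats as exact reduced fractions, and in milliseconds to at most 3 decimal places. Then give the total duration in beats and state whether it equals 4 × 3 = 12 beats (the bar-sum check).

1) 0.0ms=0b +1071.429ms=3/2b
2) 1071.429ms=3/2b +1071.429ms=3/2b
3) 2142.857ms=3b +1071.429ms=3/2b
4) 3214.286ms=9/2b +1071.429ms=3/2b
5) 4285.714ms=6b +357.143ms=1/2b
6) 4642.857ms=13/2b +357.143ms=1/2b
7) 5000.0ms=7b +357.143ms=1/2b
8) 5357.143ms=15/2b +1607.143ms=9/4b
9) 6964.286ms=39/4b +1607.143ms=9/4b
Σ=12b of 12 (84bpm 3/4) — PASS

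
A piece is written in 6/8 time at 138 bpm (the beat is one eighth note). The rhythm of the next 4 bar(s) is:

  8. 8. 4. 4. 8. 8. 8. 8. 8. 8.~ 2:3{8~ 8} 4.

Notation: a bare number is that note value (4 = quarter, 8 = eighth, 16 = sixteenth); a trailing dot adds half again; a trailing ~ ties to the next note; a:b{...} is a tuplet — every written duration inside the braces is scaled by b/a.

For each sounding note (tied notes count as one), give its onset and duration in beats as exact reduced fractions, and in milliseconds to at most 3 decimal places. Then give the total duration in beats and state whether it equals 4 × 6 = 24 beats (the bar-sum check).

1) 0.0ms=0b +652.174ms=3/2b
2) 652.174ms=3/2b +652.174ms=3/2b
3) 1304.348ms=3b +1304.348ms=3b
4) 2608.696ms=6b +1304.348ms=3b
5) 3913.043ms=9b +652.174ms=3/2b
6) 4565.217ms=21/2b +652.174ms=3/2b
7) 5217.391ms=12b +652.174ms=3/2b
8) 5869.565ms=27/2b +652.174ms=3/2b
9) 6521.739ms=15b +652.174ms=3/2b
10) 7173.913ms=33/2b +1956.522ms=9/2b
11) 9130.435ms=21b +1304.348ms=3b
Σ=24b of 24 (138bpm 6/8) — PASS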